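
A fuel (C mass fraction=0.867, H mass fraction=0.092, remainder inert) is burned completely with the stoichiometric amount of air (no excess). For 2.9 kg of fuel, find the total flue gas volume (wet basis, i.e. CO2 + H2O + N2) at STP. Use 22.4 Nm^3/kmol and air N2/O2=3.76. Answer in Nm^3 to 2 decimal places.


Per kg fuel: CO2 = (C/12 kmol)*22.4 = (0.867/12)*22.4 = 1.61840 Nm^3
Per kg fuel: H2O = (H/2 kmol)*22.4 = (0.092/2)*22.4 = 1.03040 Nm^3
O2 needed per kg fuel = C/12 + H/4 = 0.867/12 + 0.092/4 = 0.09525000 kmol
Per kg fuel: N2 = O2*3.76*22.4 = 0.09525000*3.76*22.4 = 8.02234 Nm^3
Total per kg = 1.61840 + 1.03040 + 8.02234 = 10.67114 Nm^3
Total = 10.67114 * 2.9 = 30.95 Nm^3


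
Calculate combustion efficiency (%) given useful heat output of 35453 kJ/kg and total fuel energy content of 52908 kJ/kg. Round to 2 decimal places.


Efficiency = (Q_useful / Q_fuel) * 100
Efficiency = (35453 / 52908) * 100
Efficiency = 0.6701 * 100 = 67.01%


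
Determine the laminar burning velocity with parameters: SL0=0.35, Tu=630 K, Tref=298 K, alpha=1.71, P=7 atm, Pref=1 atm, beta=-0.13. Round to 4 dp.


SL = SL0 * (Tu/Tref)^alpha * (P/Pref)^beta
T ratio = 630/298 = 2.11409396
(T ratio)^alpha = 2.11409396^1.71 = 3.597183
(P/Pref)^beta = 7^(-0.13) = 0.776492
SL = 0.35 * 3.597183 * 0.776492 = 0.9776 m/s


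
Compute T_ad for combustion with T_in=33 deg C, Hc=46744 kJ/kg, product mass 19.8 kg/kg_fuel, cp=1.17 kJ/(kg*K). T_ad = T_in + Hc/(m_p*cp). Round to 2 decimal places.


T_ad = T_in + Hc / (m_p * cp)
Denominator = 19.8 * 1.17 = 23.1660
Temperature rise = 46744 / 23.1660 = 2017.78 K
T_ad = 33 + 2017.78 = 2050.78 deg C


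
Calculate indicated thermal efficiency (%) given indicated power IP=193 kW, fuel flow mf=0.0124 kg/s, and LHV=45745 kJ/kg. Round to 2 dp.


eta_ith = (IP / (mf * LHV)) * 100
Denominator = 0.0124 * 45745 = 567.2380 kW
eta_ith = (193 / 567.2380) * 100 = 34.02%


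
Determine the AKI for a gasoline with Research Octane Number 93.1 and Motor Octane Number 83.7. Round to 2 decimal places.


AKI = (RON + MON) / 2
AKI = (93.1 + 83.7) / 2
AKI = 176.8 / 2 = 88.40


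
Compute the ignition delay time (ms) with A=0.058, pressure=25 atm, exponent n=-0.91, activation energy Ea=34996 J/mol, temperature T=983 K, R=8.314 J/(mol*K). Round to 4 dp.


tau = A * P^n * exp(Ea/(R*T))
P^n = 25^(-0.91) = 0.05344100
Ea/(R*T) = 34996/(8.314*983) = 4.282081
exp(Ea/(R*T)) = 72.390923
tau = 0.058 * 0.05344100 * 72.390923 = 0.2244 ms


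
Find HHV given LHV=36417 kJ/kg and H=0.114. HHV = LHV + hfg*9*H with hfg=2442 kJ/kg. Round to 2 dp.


HHV = LHV + hfg * 9 * H
Water addition = 2442 * 9 * 0.114 = 2505.492 kJ/kg
HHV = 36417 + 2505.492 = 38922.49 kJ/kg


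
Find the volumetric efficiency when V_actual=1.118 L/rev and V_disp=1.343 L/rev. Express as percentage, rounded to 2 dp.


eta_v = (V_actual / V_disp) * 100
Ratio = 1.118 / 1.343 = 0.8325
eta_v = 0.8325 * 100 = 83.25%


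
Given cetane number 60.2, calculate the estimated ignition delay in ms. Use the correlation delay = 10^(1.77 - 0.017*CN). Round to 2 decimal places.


delay = 10^(1.77 - 0.017*CN)
Exponent = 1.77 - 0.017*60.2 = 0.7466
delay = 10^0.7466 = 5.58 ms


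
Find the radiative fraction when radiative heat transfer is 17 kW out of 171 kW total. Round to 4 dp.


f_rad = Q_rad / Q_total
f_rad = 17 / 171 = 0.0994


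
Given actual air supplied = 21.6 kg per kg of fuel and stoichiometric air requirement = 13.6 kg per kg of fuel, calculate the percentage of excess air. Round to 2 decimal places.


Excess air = actual - stoichiometric = 21.6 - 13.6 = 8.00 kg/kg fuel
Excess air % = (excess / stoich) * 100 = (8.00 / 13.6) * 100 = 58.82%


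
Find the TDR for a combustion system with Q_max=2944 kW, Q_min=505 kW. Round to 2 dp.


TDR = Q_max / Q_min
TDR = 2944 / 505 = 5.83


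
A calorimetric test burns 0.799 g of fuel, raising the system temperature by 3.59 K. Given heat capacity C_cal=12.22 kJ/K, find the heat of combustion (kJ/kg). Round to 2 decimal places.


Hc = C_cal * delta_T / m_fuel
Q_released = 12.22 * 3.59 = 43.8698 kJ
m_fuel = 0.799 g = 0.799/1000 kg = 0.000799 kg
Hc = 43.8698 / 0.000799 = 54905.88 kJ/kg


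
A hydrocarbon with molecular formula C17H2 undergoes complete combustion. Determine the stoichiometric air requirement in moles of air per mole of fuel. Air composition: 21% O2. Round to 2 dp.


Balanced combustion: C17H2 + 17.5 O2 -> 17 CO2 + 1 H2O
O2 needed = C + H/4 = 17 + 2/4 = 17.50 moles
Air moles = O2 / 0.21 = 17.50 / 0.21 = 83.33 moles air


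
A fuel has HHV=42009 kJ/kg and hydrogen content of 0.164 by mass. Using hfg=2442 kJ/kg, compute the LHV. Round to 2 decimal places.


LHV = HHV - hfg * 9 * H
Water correction = 2442 * 9 * 0.164 = 3604.392 kJ/kg
LHV = 42009 - 3604.392 = 38404.61 kJ/kg


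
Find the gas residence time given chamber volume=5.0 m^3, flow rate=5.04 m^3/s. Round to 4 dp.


tau = V / Q_flow
tau = 5.0 / 5.04 = 0.9921 s


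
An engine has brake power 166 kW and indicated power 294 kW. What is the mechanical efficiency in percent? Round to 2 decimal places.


eta_mech = (BP / IP) * 100
Ratio = 166 / 294 = 0.5646
eta_mech = 0.5646 * 100 = 56.46%


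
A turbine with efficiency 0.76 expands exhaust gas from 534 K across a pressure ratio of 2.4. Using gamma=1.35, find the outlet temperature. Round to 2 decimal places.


T_out = T_in * (1 - eta * (1 - PR^(-(gamma-1)/gamma)))
Exponent = -(1.35-1)/1.35 = -0.25925926
PR^exp = 2.4^(-0.25925926) = 0.79694200
Factor = 1 - 0.76*(1 - 0.79694200) = 0.84567592
T_out = 534 * 0.84567592 = 451.59 K


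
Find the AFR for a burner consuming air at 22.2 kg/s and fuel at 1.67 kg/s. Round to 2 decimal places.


AFR = m_air / m_fuel
AFR = 22.2 / 1.67 = 13.29


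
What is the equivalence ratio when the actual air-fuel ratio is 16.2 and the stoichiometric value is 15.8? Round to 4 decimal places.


phi = AFR_stoich / AFR_actual
phi = 15.8 / 16.2 = 0.9753


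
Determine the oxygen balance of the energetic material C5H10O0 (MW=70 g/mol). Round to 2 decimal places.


OB = -1600 * (2C + H/2 - O) / MW
Inner = 2*5 + 10/2 - 0 = 15.00
OB = -1600 * 15.00 / 70 = -342.86%


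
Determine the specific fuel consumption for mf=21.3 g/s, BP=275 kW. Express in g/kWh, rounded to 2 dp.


SFC = (mf / BP) * 3600
Rate = 21.3 / 275 = 0.077455 g/(s*kW)
SFC = 0.077455 * 3600 = 278.84 g/kWh


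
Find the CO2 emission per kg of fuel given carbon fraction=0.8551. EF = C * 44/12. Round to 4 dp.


EF = C_frac * (M_CO2 / M_C)
EF = 0.8551 * (44/12)
EF = 0.8551 * 3.666667 = 3.1354 kg_CO2/kg_fuel


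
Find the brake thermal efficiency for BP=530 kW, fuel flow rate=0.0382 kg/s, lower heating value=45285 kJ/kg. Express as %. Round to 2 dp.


eta_BTE = (BP / (mf * LHV)) * 100
Denominator = 0.0382 * 45285 = 1729.8870 kW
eta_BTE = (530 / 1729.8870) * 100 = 30.64%


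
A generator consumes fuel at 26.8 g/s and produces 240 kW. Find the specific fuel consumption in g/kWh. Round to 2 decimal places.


SFC = (mf / BP) * 3600
Rate = 26.8 / 240 = 0.111667 g/(s*kW)
SFC = 0.111667 * 3600 = 402.00 g/kWh


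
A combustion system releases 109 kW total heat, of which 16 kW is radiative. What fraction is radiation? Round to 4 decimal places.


f_rad = Q_rad / Q_total
f_rad = 16 / 109 = 0.1468


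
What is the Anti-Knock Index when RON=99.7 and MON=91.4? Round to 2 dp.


AKI = (RON + MON) / 2
AKI = (99.7 + 91.4) / 2
AKI = 191.1 / 2 = 95.55


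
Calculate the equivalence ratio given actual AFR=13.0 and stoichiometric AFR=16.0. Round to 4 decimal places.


phi = AFR_stoich / AFR_actual
phi = 16.0 / 13.0 = 1.2308


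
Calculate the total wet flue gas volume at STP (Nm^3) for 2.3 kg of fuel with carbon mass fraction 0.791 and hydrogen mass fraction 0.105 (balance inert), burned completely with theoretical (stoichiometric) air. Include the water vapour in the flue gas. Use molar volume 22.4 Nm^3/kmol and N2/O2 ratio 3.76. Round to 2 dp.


Per kg fuel: CO2 = (C/12 kmol)*22.4 = (0.791/12)*22.4 = 1.47653 Nm^3
Per kg fuel: H2O = (H/2 kmol)*22.4 = (0.105/2)*22.4 = 1.17600 Nm^3
O2 needed per kg fuel = C/12 + H/4 = 0.791/12 + 0.105/4 = 0.09216667 kmol
Per kg fuel: N2 = O2*3.76*22.4 = 0.09216667*3.76*22.4 = 7.76265 Nm^3
Total per kg = 1.47653 + 1.17600 + 7.76265 = 10.41518 Nm^3
Total = 10.41518 * 2.3 = 23.95 Nm^3


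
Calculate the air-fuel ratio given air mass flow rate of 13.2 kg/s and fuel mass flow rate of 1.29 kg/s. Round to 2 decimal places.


AFR = m_air / m_fuel
AFR = 13.2 / 1.29 = 10.23


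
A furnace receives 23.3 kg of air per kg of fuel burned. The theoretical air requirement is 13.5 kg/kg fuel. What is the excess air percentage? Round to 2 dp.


Excess air = actual - stoichiometric = 23.3 - 13.5 = 9.80 kg/kg fuel
Excess air % = (excess / stoich) * 100 = (9.80 / 13.5) * 100 = 72.59%


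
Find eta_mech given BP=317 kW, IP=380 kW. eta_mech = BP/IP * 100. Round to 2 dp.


eta_mech = (BP / IP) * 100
Ratio = 317 / 380 = 0.8342
eta_mech = 0.8342 * 100 = 83.42%


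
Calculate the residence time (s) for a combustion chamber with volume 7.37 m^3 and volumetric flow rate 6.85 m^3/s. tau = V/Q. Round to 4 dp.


tau = V / Q_flow
tau = 7.37 / 6.85 = 1.0759 s


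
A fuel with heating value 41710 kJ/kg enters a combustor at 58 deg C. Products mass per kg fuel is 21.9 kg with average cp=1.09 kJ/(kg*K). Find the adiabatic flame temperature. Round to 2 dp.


T_ad = T_in + Hc / (m_p * cp)
Denominator = 21.9 * 1.09 = 23.8710
Temperature rise = 41710 / 23.8710 = 1747.31 K
T_ad = 58 + 1747.31 = 1805.31 deg C


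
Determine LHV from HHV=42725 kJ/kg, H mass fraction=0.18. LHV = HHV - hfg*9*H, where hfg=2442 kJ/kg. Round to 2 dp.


LHV = HHV - hfg * 9 * H
Water correction = 2442 * 9 * 0.18 = 3956.040 kJ/kg
LHV = 42725 - 3956.040 = 38768.96 kJ/kg


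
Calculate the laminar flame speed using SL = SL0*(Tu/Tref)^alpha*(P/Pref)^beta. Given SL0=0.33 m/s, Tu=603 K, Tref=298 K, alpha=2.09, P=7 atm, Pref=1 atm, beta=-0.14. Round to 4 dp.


SL = SL0 * (Tu/Tref)^alpha * (P/Pref)^beta
T ratio = 603/298 = 2.02348993
(T ratio)^alpha = 2.02348993^2.09 = 4.362658
(P/Pref)^beta = 7^(-0.14) = 0.761529
SL = 0.33 * 4.362658 * 0.761529 = 1.0964 m/s


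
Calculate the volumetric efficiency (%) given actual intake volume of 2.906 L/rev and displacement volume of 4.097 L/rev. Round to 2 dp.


eta_v = (V_actual / V_disp) * 100
Ratio = 2.906 / 4.097 = 0.7093
eta_v = 0.7093 * 100 = 70.93%


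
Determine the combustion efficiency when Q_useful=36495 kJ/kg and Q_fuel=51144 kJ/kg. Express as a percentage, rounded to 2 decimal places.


Efficiency = (Q_useful / Q_fuel) * 100
Efficiency = (36495 / 51144) * 100
Efficiency = 0.7136 * 100 = 71.36%


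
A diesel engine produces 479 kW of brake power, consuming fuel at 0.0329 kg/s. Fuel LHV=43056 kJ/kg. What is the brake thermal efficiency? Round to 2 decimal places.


eta_BTE = (BP / (mf * LHV)) * 100
Denominator = 0.0329 * 43056 = 1416.5424 kW
eta_BTE = (479 / 1416.5424) * 100 = 33.81%


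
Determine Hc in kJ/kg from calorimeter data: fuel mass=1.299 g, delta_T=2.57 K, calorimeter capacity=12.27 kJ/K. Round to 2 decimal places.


Hc = C_cal * delta_T / m_fuel
Q_released = 12.27 * 2.57 = 31.5339 kJ
m_fuel = 1.299 g = 1.299/1000 kg = 0.001299 kg
Hc = 31.5339 / 0.001299 = 24275.52 kJ/kg


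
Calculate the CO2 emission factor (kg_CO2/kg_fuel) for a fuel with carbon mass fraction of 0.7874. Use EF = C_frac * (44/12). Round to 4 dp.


EF = C_frac * (M_CO2 / M_C)
EF = 0.7874 * (44/12)
EF = 0.7874 * 3.666667 = 2.8871 kg_CO2/kg_fuel


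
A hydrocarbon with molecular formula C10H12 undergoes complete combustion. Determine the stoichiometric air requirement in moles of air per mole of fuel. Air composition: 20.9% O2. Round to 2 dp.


Balanced combustion: C10H12 + 13 O2 -> 10 CO2 + 6 H2O
O2 needed = C + H/4 = 10 + 12/4 = 13.00 moles
Air moles = O2 / 0.209 = 13.00 / 0.209 = 62.20 moles air


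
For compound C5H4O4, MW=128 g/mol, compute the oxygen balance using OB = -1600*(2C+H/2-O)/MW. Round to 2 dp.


OB = -1600 * (2C + H/2 - O) / MW
Inner = 2*5 + 4/2 - 4 = 8.00
OB = -1600 * 8.00 / 128 = -100.00%


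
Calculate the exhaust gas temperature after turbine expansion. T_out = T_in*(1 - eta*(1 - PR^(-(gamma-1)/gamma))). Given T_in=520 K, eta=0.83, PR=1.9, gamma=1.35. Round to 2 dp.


T_out = T_in * (1 - eta * (1 - PR^(-(gamma-1)/gamma)))
Exponent = -(1.35-1)/1.35 = -0.25925926
PR^exp = 1.9^(-0.25925926) = 0.84670193
Factor = 1 - 0.83*(1 - 0.84670193) = 0.87276260
T_out = 520 * 0.87276260 = 453.84 K


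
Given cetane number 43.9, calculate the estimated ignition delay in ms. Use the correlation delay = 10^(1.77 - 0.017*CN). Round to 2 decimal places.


delay = 10^(1.77 - 0.017*CN)
Exponent = 1.77 - 0.017*43.9 = 1.0237
delay = 10^1.0237 = 10.56 ms


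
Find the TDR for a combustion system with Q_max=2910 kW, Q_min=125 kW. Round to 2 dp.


TDR = Q_max / Q_min
TDR = 2910 / 125 = 23.28


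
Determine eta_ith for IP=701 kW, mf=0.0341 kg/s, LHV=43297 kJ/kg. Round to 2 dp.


eta_ith = (IP / (mf * LHV)) * 100
Denominator = 0.0341 * 43297 = 1476.4277 kW
eta_ith = (701 / 1476.4277) * 100 = 47.48%


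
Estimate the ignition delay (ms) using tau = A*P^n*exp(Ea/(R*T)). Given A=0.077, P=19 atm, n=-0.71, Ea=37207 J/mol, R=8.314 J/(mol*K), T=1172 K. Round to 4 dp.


tau = A * P^n * exp(Ea/(R*T))
P^n = 19^(-0.71) = 0.12361892
Ea/(R*T) = 37207/(8.314*1172) = 3.818449
exp(Ea/(R*T)) = 45.533542
tau = 0.077 * 0.12361892 * 45.533542 = 0.4334 ms


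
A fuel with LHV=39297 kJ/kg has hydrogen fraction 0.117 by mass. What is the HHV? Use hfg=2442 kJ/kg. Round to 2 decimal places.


HHV = LHV + hfg * 9 * H
Water addition = 2442 * 9 * 0.117 = 2571.426 kJ/kg
HHV = 39297 + 2571.426 = 41868.43 kJ/kg


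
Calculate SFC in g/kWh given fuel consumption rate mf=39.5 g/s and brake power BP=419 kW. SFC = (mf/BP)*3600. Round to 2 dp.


SFC = (mf / BP) * 3600
Rate = 39.5 / 419 = 0.094272 g/(s*kW)
SFC = 0.094272 * 3600 = 339.38 g/kWh


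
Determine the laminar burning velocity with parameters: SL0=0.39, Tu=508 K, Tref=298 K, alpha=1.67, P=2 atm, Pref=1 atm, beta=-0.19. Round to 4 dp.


SL = SL0 * (Tu/Tref)^alpha * (P/Pref)^beta
T ratio = 508/298 = 1.70469799
(T ratio)^alpha = 1.70469799^1.67 = 2.436976
(P/Pref)^beta = 2^(-0.19) = 0.876606
SL = 0.39 * 2.436976 * 0.876606 = 0.8331 m/s


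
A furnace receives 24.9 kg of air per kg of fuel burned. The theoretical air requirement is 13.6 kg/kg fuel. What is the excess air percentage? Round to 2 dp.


Excess air = actual - stoichiometric = 24.9 - 13.6 = 11.30 kg/kg fuel
Excess air % = (excess / stoich) * 100 = (11.30 / 13.6) * 100 = 83.09%


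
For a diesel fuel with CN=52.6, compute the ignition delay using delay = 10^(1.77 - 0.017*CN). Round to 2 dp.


delay = 10^(1.77 - 0.017*CN)
Exponent = 1.77 - 0.017*52.6 = 0.8758
delay = 10^0.8758 = 7.51 ms


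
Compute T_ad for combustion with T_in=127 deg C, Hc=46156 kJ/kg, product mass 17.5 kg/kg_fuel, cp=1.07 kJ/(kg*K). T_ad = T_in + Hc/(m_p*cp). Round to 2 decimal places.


T_ad = T_in + Hc / (m_p * cp)
Denominator = 17.5 * 1.07 = 18.7250
Temperature rise = 46156 / 18.7250 = 2464.94 K
T_ad = 127 + 2464.94 = 2591.94 deg C


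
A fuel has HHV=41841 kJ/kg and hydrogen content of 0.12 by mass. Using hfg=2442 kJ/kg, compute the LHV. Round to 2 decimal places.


LHV = HHV - hfg * 9 * H
Water correction = 2442 * 9 * 0.12 = 2637.360 kJ/kg
LHV = 41841 - 2637.360 = 39203.64 kJ/kg


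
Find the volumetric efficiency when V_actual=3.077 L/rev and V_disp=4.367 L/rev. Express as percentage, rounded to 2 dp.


eta_v = (V_actual / V_disp) * 100
Ratio = 3.077 / 4.367 = 0.7046
eta_v = 0.7046 * 100 = 70.46%


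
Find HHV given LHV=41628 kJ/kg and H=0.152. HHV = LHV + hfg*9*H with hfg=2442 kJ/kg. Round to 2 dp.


HHV = LHV + hfg * 9 * H
Water addition = 2442 * 9 * 0.152 = 3340.656 kJ/kg
HHV = 41628 + 3340.656 = 44968.66 kJ/kg


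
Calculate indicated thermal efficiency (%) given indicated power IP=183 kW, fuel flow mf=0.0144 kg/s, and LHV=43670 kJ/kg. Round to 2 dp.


eta_ith = (IP / (mf * LHV)) * 100
Denominator = 0.0144 * 43670 = 628.8480 kW
eta_ith = (183 / 628.8480) * 100 = 29.10%


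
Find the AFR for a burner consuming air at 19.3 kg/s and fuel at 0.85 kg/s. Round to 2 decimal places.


AFR = m_air / m_fuel
AFR = 19.3 / 0.85 = 22.71


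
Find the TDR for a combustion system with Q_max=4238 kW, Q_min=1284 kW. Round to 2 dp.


TDR = Q_max / Q_min
TDR = 4238 / 1284 = 3.30


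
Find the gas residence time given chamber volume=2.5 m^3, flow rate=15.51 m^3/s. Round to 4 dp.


tau = V / Q_flow
tau = 2.5 / 15.51 = 0.1612 s


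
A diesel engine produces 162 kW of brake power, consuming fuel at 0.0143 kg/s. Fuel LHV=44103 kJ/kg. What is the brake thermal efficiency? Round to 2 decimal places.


eta_BTE = (BP / (mf * LHV)) * 100
Denominator = 0.0143 * 44103 = 630.6729 kW
eta_BTE = (162 / 630.6729) * 100 = 25.69%


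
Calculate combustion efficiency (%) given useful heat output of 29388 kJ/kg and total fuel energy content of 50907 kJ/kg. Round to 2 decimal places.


Efficiency = (Q_useful / Q_fuel) * 100
Efficiency = (29388 / 50907) * 100
Efficiency = 0.5773 * 100 = 57.73%


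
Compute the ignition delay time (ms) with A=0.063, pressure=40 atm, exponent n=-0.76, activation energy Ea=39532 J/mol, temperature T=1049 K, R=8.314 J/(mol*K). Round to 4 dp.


tau = A * P^n * exp(Ea/(R*T))
P^n = 40^(-0.76) = 0.06059467
Ea/(R*T) = 39532/(8.314*1049) = 4.532766
exp(Ea/(R*T)) = 93.015466
tau = 0.063 * 0.06059467 * 93.015466 = 0.3551 ms


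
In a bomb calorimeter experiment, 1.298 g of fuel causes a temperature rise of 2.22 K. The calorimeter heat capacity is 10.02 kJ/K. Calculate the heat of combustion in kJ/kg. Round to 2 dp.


Hc = C_cal * delta_T / m_fuel
Q_released = 10.02 * 2.22 = 22.2444 kJ
m_fuel = 1.298 g = 1.298/1000 kg = 0.001298 kg
Hc = 22.2444 / 0.001298 = 17137.44 kJ/kg


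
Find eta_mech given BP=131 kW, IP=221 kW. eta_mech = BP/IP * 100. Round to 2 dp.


eta_mech = (BP / IP) * 100
Ratio = 131 / 221 = 0.5928
eta_mech = 0.5928 * 100 = 59.28%


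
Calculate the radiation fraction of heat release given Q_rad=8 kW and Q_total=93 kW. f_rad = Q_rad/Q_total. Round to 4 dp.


f_rad = Q_rad / Q_total
f_rad = 8 / 93 = 0.0860


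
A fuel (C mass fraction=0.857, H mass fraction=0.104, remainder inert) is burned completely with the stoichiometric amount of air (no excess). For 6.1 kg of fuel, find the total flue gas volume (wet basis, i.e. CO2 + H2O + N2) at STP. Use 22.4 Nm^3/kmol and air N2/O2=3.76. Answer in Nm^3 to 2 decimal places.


Per kg fuel: CO2 = (C/12 kmol)*22.4 = (0.857/12)*22.4 = 1.59973 Nm^3
Per kg fuel: H2O = (H/2 kmol)*22.4 = (0.104/2)*22.4 = 1.16480 Nm^3
O2 needed per kg fuel = C/12 + H/4 = 0.857/12 + 0.104/4 = 0.09741667 kmol
Per kg fuel: N2 = O2*3.76*22.4 = 0.09741667*3.76*22.4 = 8.20482 Nm^3
Total per kg = 1.59973 + 1.16480 + 8.20482 = 10.96935 Nm^3
Total = 10.96935 * 6.1 = 66.91 Nm^3


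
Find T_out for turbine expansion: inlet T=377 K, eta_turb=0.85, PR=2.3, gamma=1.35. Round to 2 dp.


T_out = T_in * (1 - eta * (1 - PR^(-(gamma-1)/gamma)))
Exponent = -(1.35-1)/1.35 = -0.25925926
PR^exp = 2.3^(-0.25925926) = 0.80578413
Factor = 1 - 0.85*(1 - 0.80578413) = 0.83491651
T_out = 377 * 0.83491651 = 314.76 K


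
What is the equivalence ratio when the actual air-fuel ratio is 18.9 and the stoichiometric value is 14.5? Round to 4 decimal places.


phi = AFR_stoich / AFR_actual
phi = 14.5 / 18.9 = 0.7672


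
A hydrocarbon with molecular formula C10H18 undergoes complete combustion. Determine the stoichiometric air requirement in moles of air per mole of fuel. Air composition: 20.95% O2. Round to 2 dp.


Balanced combustion: C10H18 + 14.5 O2 -> 10 CO2 + 9 H2O
O2 needed = C + H/4 = 10 + 18/4 = 14.50 moles
Air moles = O2 / 0.2095 = 14.50 / 0.2095 = 69.21 moles air


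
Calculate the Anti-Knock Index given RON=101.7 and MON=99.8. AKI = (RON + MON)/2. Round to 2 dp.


AKI = (RON + MON) / 2
AKI = (101.7 + 99.8) / 2
AKI = 201.5 / 2 = 100.75


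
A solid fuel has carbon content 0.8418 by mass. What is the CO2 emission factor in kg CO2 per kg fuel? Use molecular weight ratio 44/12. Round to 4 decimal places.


EF = C_frac * (M_CO2 / M_C)
EF = 0.8418 * (44/12)
EF = 0.8418 * 3.666667 = 3.0866 kg_CO2/kg_fuel


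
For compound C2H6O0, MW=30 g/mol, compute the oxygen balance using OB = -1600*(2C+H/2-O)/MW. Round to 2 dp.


OB = -1600 * (2C + H/2 - O) / MW
Inner = 2*2 + 6/2 - 0 = 7.00
OB = -1600 * 7.00 / 30 = -373.33%


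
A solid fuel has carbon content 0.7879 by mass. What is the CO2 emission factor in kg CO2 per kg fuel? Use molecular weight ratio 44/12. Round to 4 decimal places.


EF = C_frac * (M_CO2 / M_C)
EF = 0.7879 * (44/12)
EF = 0.7879 * 3.666667 = 2.8890 kg_CO2/kg_fuel


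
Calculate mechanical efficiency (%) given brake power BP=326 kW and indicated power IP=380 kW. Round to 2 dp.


eta_mech = (BP / IP) * 100
Ratio = 326 / 380 = 0.8579
eta_mech = 0.8579 * 100 = 85.79%


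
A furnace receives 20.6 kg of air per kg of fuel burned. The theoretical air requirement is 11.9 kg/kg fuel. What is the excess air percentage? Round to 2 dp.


Excess air = actual - stoichiometric = 20.6 - 11.9 = 8.70 kg/kg fuel
Excess air % = (excess / stoich) * 100 = (8.70 / 11.9) * 100 = 73.11%


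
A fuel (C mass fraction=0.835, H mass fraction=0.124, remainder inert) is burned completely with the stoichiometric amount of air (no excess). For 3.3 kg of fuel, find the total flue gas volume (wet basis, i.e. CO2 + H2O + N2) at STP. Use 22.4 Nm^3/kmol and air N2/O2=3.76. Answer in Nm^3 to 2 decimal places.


Per kg fuel: CO2 = (C/12 kmol)*22.4 = (0.835/12)*22.4 = 1.55867 Nm^3
Per kg fuel: H2O = (H/2 kmol)*22.4 = (0.124/2)*22.4 = 1.38880 Nm^3
O2 needed per kg fuel = C/12 + H/4 = 0.835/12 + 0.124/4 = 0.10058333 kmol
Per kg fuel: N2 = O2*3.76*22.4 = 0.10058333*3.76*22.4 = 8.47153 Nm^3
Total per kg = 1.55867 + 1.38880 + 8.47153 = 11.41900 Nm^3
Total = 11.41900 * 3.3 = 37.68 Nm^3


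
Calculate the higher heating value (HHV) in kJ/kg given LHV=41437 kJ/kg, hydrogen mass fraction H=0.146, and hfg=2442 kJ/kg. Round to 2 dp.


HHV = LHV + hfg * 9 * H
Water addition = 2442 * 9 * 0.146 = 3208.788 kJ/kg
HHV = 41437 + 3208.788 = 44645.79 kJ/kg


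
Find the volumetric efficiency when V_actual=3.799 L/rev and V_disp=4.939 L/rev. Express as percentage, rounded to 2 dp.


eta_v = (V_actual / V_disp) * 100
Ratio = 3.799 / 4.939 = 0.7692
eta_v = 0.7692 * 100 = 76.92%


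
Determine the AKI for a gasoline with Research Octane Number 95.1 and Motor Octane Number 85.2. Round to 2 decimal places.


AKI = (RON + MON) / 2
AKI = (95.1 + 85.2) / 2
AKI = 180.3 / 2 = 90.15


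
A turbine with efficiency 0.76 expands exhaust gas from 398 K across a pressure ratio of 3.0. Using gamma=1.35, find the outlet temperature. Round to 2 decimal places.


T_out = T_in * (1 - eta * (1 - PR^(-(gamma-1)/gamma)))
Exponent = -(1.35-1)/1.35 = -0.25925926
PR^exp = 3.0^(-0.25925926) = 0.75214556
Factor = 1 - 0.76*(1 - 0.75214556) = 0.81163063
T_out = 398 * 0.81163063 = 323.03 K


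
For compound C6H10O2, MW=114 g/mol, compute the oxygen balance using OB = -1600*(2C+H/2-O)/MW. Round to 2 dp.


OB = -1600 * (2C + H/2 - O) / MW
Inner = 2*6 + 10/2 - 2 = 15.00
OB = -1600 * 15.00 / 114 = -210.53%


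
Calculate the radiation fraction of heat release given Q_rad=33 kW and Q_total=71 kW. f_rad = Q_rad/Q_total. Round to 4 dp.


f_rad = Q_rad / Q_total
f_rad = 33 / 71 = 0.4648


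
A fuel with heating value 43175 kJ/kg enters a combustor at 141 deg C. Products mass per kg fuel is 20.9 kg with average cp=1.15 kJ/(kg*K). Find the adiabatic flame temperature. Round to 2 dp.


T_ad = T_in + Hc / (m_p * cp)
Denominator = 20.9 * 1.15 = 24.0350
Temperature rise = 43175 / 24.0350 = 1796.34 K
T_ad = 141 + 1796.34 = 1937.34 deg C


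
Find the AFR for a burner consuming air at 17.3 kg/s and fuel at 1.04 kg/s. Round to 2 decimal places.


AFR = m_air / m_fuel
AFR = 17.3 / 1.04 = 16.63


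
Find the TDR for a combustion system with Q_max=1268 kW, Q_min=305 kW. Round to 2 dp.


TDR = Q_max / Q_min
TDR = 1268 / 305 = 4.16


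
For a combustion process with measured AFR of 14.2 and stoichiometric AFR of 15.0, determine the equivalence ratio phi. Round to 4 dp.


phi = AFR_stoich / AFR_actual
phi = 15.0 / 14.2 = 1.0563


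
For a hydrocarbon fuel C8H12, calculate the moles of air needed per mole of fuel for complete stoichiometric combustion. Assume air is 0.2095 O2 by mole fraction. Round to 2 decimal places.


Balanced combustion: C8H12 + 11 O2 -> 8 CO2 + 6 H2O
O2 needed = C + H/4 = 8 + 12/4 = 11.00 moles
Air moles = O2 / 0.2095 = 11.00 / 0.2095 = 52.51 moles air


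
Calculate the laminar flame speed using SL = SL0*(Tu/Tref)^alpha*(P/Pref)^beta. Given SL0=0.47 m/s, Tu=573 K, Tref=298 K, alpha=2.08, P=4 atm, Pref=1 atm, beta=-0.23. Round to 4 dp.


SL = SL0 * (Tu/Tref)^alpha * (P/Pref)^beta
T ratio = 573/298 = 1.92281879
(T ratio)^alpha = 1.92281879^2.08 = 3.895756
(P/Pref)^beta = 4^(-0.23) = 0.726986
SL = 0.47 * 3.895756 * 0.726986 = 1.3311 m/s


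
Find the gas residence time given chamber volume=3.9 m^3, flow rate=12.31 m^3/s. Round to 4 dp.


tau = V / Q_flow
tau = 3.9 / 12.31 = 0.3168 s


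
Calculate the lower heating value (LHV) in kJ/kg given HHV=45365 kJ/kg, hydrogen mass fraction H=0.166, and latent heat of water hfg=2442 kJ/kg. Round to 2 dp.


LHV = HHV - hfg * 9 * H
Water correction = 2442 * 9 * 0.166 = 3648.348 kJ/kg
LHV = 45365 - 3648.348 = 41716.65 kJ/kg


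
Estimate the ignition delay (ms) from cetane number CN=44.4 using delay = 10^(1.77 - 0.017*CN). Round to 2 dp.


delay = 10^(1.77 - 0.017*CN)
Exponent = 1.77 - 0.017*44.4 = 1.0152
delay = 10^1.0152 = 10.36 ms


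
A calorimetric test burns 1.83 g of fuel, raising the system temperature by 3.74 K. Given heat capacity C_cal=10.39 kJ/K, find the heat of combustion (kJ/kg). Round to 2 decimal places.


Hc = C_cal * delta_T / m_fuel
Q_released = 10.39 * 3.74 = 38.8586 kJ
m_fuel = 1.83 g = 1.83/1000 kg = 0.001830 kg
Hc = 38.8586 / 0.001830 = 21234.21 kJ/kg


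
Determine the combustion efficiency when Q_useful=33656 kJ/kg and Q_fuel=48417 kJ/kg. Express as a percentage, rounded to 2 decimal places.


Efficiency = (Q_useful / Q_fuel) * 100
Efficiency = (33656 / 48417) * 100
Efficiency = 0.6951 * 100 = 69.51%


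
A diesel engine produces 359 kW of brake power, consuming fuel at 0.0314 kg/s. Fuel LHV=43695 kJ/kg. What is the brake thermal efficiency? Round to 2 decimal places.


eta_BTE = (BP / (mf * LHV)) * 100
Denominator = 0.0314 * 43695 = 1372.0230 kW
eta_BTE = (359 / 1372.0230) * 100 = 26.17%


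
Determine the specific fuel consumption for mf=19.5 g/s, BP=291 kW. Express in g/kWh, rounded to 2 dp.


SFC = (mf / BP) * 3600
Rate = 19.5 / 291 = 0.067010 g/(s*kW)
SFC = 0.067010 * 3600 = 241.24 g/kWh


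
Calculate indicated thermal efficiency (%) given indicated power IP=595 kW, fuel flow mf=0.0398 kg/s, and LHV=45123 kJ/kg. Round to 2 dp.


eta_ith = (IP / (mf * LHV)) * 100
Denominator = 0.0398 * 45123 = 1795.8954 kW
eta_ith = (595 / 1795.8954) * 100 = 33.13%


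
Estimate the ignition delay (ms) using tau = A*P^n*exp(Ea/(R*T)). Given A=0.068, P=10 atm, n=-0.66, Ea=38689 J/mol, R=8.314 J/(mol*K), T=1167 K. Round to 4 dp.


tau = A * P^n * exp(Ea/(R*T))
P^n = 10^(-0.66) = 0.21877616
Ea/(R*T) = 38689/(8.314*1167) = 3.987554
exp(Ea/(R*T)) = 53.922858
tau = 0.068 * 0.21877616 * 53.922858 = 0.8022 ms


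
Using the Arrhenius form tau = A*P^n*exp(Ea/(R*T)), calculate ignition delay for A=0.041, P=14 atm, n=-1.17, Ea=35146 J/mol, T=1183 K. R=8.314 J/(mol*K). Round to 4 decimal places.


tau = A * P^n * exp(Ea/(R*T))
P^n = 14^(-1.17) = 0.04560686
Ea/(R*T) = 35146/(8.314*1183) = 3.573396
exp(Ea/(R*T)) = 35.637410
tau = 0.041 * 0.04560686 * 35.637410 = 0.0666 ms


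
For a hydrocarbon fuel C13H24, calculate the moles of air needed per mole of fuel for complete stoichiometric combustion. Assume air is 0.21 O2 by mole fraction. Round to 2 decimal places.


Balanced combustion: C13H24 + 19 O2 -> 13 CO2 + 12 H2O
O2 needed = C + H/4 = 13 + 24/4 = 19.00 moles
Air moles = O2 / 0.21 = 19.00 / 0.21 = 90.48 moles air


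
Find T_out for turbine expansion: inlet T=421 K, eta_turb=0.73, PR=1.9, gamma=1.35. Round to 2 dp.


T_out = T_in * (1 - eta * (1 - PR^(-(gamma-1)/gamma)))
Exponent = -(1.35-1)/1.35 = -0.25925926
PR^exp = 1.9^(-0.25925926) = 0.84670193
Factor = 1 - 0.73*(1 - 0.84670193) = 0.88809241
T_out = 421 * 0.88809241 = 373.89 K


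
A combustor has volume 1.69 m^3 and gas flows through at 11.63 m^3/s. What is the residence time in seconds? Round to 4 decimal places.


tau = V / Q_flow
tau = 1.69 / 11.63 = 0.1453 s


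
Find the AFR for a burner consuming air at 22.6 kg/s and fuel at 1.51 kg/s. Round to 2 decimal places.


AFR = m_air / m_fuel
AFR = 22.6 / 1.51 = 14.97


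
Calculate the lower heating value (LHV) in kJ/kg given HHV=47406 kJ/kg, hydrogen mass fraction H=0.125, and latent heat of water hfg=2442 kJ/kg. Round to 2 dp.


LHV = HHV - hfg * 9 * H
Water correction = 2442 * 9 * 0.125 = 2747.250 kJ/kg
LHV = 47406 - 2747.250 = 44658.75 kJ/kg


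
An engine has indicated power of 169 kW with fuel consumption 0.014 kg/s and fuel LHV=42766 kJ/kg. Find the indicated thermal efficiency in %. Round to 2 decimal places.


eta_ith = (IP / (mf * LHV)) * 100
Denominator = 0.014 * 42766 = 598.7240 kW
eta_ith = (169 / 598.7240) * 100 = 28.23%


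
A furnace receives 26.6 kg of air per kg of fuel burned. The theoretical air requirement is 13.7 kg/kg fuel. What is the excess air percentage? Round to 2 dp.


Excess air = actual - stoichiometric = 26.6 - 13.7 = 12.90 kg/kg fuel
Excess air % = (excess / stoich) * 100 = (12.90 / 13.7) * 100 = 94.16%


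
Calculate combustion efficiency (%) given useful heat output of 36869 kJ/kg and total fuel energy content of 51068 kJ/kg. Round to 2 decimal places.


Efficiency = (Q_useful / Q_fuel) * 100
Efficiency = (36869 / 51068) * 100
Efficiency = 0.7220 * 100 = 72.20%


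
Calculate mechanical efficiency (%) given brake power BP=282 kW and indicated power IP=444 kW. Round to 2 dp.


eta_mech = (BP / IP) * 100
Ratio = 282 / 444 = 0.6351
eta_mech = 0.6351 * 100 = 63.51%


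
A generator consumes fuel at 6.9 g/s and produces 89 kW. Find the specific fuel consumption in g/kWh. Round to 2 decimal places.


SFC = (mf / BP) * 3600
Rate = 6.9 / 89 = 0.077528 g/(s*kW)
SFC = 0.077528 * 3600 = 279.10 g/kWh


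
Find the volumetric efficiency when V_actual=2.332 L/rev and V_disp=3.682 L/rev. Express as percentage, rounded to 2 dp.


eta_v = (V_actual / V_disp) * 100
Ratio = 2.332 / 3.682 = 0.6334
eta_v = 0.6334 * 100 = 63.34%


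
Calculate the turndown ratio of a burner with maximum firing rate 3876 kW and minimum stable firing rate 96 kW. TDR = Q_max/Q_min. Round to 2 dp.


TDR = Q_max / Q_min
TDR = 3876 / 96 = 40.38


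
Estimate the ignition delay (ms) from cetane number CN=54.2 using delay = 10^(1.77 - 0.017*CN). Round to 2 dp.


delay = 10^(1.77 - 0.017*CN)
Exponent = 1.77 - 0.017*54.2 = 0.8486
delay = 10^0.8486 = 7.06 ms


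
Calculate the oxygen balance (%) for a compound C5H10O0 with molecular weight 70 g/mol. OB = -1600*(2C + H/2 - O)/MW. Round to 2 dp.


OB = -1600 * (2C + H/2 - O) / MW
Inner = 2*5 + 10/2 - 0 = 15.00
OB = -1600 * 15.00 / 70 = -342.86%


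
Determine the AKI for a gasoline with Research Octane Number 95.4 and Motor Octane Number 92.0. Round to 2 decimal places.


AKI = (RON + MON) / 2
AKI = (95.4 + 92.0) / 2
AKI = 187.4 / 2 = 93.70


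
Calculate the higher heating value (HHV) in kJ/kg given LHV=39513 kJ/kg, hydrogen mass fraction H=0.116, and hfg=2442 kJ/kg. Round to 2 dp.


HHV = LHV + hfg * 9 * H
Water addition = 2442 * 9 * 0.116 = 2549.448 kJ/kg
HHV = 39513 + 2549.448 = 42062.45 kJ/kg


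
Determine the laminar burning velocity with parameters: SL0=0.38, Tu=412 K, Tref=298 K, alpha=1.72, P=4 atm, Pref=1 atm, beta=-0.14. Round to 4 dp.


SL = SL0 * (Tu/Tref)^alpha * (P/Pref)^beta
T ratio = 412/298 = 1.38255034
(T ratio)^alpha = 1.38255034^1.72 = 1.745707
(P/Pref)^beta = 4^(-0.14) = 0.823591
SL = 0.38 * 1.745707 * 0.823591 = 0.5463 m/s


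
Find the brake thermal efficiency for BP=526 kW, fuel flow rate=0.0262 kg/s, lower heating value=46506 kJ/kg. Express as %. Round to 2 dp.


eta_BTE = (BP / (mf * LHV)) * 100
Denominator = 0.0262 * 46506 = 1218.4572 kW
eta_BTE = (526 / 1218.4572) * 100 = 43.17%


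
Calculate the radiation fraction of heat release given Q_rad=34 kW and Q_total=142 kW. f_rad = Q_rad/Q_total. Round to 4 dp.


f_rad = Q_rad / Q_total
f_rad = 34 / 142 = 0.2394


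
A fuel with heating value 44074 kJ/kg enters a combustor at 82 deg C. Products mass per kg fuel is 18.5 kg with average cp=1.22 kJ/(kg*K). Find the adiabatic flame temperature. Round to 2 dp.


T_ad = T_in + Hc / (m_p * cp)
Denominator = 18.5 * 1.22 = 22.5700
Temperature rise = 44074 / 22.5700 = 1952.77 K
T_ad = 82 + 1952.77 = 2034.77 deg C


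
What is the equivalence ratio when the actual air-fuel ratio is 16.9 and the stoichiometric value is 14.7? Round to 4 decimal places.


phi = AFR_stoich / AFR_actual
phi = 14.7 / 16.9 = 0.8698


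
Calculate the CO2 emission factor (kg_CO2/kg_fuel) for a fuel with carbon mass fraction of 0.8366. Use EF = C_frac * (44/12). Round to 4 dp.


EF = C_frac * (M_CO2 / M_C)
EF = 0.8366 * (44/12)
EF = 0.8366 * 3.666667 = 3.0675 kg_CO2/kg_fuel


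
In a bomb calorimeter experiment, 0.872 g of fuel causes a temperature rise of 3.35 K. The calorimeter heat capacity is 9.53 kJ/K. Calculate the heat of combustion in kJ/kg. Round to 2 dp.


Hc = C_cal * delta_T / m_fuel
Q_released = 9.53 * 3.35 = 31.9255 kJ
m_fuel = 0.872 g = 0.872/1000 kg = 0.000872 kg
Hc = 31.9255 / 0.000872 = 36611.81 kJ/kg


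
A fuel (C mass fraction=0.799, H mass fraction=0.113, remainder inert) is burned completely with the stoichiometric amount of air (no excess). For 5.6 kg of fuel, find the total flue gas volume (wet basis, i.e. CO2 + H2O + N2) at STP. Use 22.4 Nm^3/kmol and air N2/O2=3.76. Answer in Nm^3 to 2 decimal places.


Per kg fuel: CO2 = (C/12 kmol)*22.4 = (0.799/12)*22.4 = 1.49147 Nm^3
Per kg fuel: H2O = (H/2 kmol)*22.4 = (0.113/2)*22.4 = 1.26560 Nm^3
O2 needed per kg fuel = C/12 + H/4 = 0.799/12 + 0.113/4 = 0.09483333 kmol
Per kg fuel: N2 = O2*3.76*22.4 = 0.09483333*3.76*22.4 = 7.98724 Nm^3
Total per kg = 1.49147 + 1.26560 + 7.98724 = 10.74431 Nm^3
Total = 10.74431 * 5.6 = 60.17 Nm^3


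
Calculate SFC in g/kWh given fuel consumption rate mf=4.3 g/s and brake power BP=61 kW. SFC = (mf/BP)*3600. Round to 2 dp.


SFC = (mf / BP) * 3600
Rate = 4.3 / 61 = 0.070492 g/(s*kW)
SFC = 0.070492 * 3600 = 253.77 g/kWh


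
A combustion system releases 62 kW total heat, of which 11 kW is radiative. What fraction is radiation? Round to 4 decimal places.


f_rad = Q_rad / Q_total
f_rad = 11 / 62 = 0.1774


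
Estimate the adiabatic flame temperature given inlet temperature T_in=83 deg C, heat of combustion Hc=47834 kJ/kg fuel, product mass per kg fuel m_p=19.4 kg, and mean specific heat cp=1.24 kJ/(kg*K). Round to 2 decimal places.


T_ad = T_in + Hc / (m_p * cp)
Denominator = 19.4 * 1.24 = 24.0560
Temperature rise = 47834 / 24.0560 = 1988.44 K
T_ad = 83 + 1988.44 = 2071.44 deg C


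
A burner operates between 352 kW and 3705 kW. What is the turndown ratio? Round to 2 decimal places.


TDR = Q_max / Q_min
TDR = 3705 / 352 = 10.53


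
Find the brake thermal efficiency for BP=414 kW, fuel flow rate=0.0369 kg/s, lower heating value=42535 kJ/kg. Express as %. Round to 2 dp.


eta_BTE = (BP / (mf * LHV)) * 100
Denominator = 0.0369 * 42535 = 1569.5415 kW
eta_BTE = (414 / 1569.5415) * 100 = 26.38%


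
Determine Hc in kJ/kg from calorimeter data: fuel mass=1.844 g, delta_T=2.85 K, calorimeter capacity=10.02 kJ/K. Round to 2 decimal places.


Hc = C_cal * delta_T / m_fuel
Q_released = 10.02 * 2.85 = 28.5570 kJ
m_fuel = 1.844 g = 1.844/1000 kg = 0.001844 kg
Hc = 28.5570 / 0.001844 = 15486.44 kJ/kg


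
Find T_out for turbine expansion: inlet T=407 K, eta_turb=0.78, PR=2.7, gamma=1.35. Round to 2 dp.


T_out = T_in * (1 - eta * (1 - PR^(-(gamma-1)/gamma)))
Exponent = -(1.35-1)/1.35 = -0.25925926
PR^exp = 2.7^(-0.25925926) = 0.77297411
Factor = 1 - 0.78*(1 - 0.77297411) = 0.82291981
T_out = 407 * 0.82291981 = 334.93 K


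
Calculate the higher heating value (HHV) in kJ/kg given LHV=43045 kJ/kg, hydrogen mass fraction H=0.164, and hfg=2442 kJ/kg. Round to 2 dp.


HHV = LHV + hfg * 9 * H
Water addition = 2442 * 9 * 0.164 = 3604.392 kJ/kg
HHV = 43045 + 3604.392 = 46649.39 kJ/kg


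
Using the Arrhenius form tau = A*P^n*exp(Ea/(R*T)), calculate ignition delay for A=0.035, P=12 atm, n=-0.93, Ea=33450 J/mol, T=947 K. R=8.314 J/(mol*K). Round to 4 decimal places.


tau = A * P^n * exp(Ea/(R*T))
P^n = 12^(-0.93) = 0.09916569
Ea/(R*T) = 33450/(8.314*947) = 4.248505
exp(Ea/(R*T)) = 70.000676
tau = 0.035 * 0.09916569 * 70.000676 = 0.2430 ms


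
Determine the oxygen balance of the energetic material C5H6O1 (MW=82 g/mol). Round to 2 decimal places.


OB = -1600 * (2C + H/2 - O) / MW
Inner = 2*5 + 6/2 - 1 = 12.00
OB = -1600 * 12.00 / 82 = -234.15%


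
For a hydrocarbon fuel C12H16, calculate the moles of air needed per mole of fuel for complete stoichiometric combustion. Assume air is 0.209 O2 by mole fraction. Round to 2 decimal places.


Balanced combustion: C12H16 + 16 O2 -> 12 CO2 + 8 H2O
O2 needed = C + H/4 = 12 + 16/4 = 16.00 moles
Air moles = O2 / 0.209 = 16.00 / 0.209 = 76.56 moles air


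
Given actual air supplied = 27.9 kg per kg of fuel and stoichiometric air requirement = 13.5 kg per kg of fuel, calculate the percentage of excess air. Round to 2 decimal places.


Excess air = actual - stoichiometric = 27.9 - 13.5 = 14.40 kg/kg fuel
Excess air % = (excess / stoich) * 100 = (14.40 / 13.5) * 100 = 106.67%


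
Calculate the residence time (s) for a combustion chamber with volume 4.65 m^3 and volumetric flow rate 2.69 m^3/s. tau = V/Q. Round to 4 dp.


tau = V / Q_flow
tau = 4.65 / 2.69 = 1.7286 s


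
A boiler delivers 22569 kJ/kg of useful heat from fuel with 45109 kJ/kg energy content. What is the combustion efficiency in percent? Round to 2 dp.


Efficiency = (Q_useful / Q_fuel) * 100
Efficiency = (22569 / 45109) * 100
Efficiency = 0.5003 * 100 = 50.03%


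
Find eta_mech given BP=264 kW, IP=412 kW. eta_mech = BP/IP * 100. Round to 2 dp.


eta_mech = (BP / IP) * 100
Ratio = 264 / 412 = 0.6408
eta_mech = 0.6408 * 100 = 64.08%


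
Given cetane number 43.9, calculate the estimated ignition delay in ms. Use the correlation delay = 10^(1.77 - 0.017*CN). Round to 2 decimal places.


delay = 10^(1.77 - 0.017*CN)
Exponent = 1.77 - 0.017*43.9 = 1.0237
delay = 10^1.0237 = 10.56 ms


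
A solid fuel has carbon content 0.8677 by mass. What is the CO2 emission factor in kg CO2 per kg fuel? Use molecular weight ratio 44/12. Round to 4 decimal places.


EF = C_frac * (M_CO2 / M_C)
EF = 0.8677 * (44/12)
EF = 0.8677 * 3.666667 = 3.1816 kg_CO2/kg_fuel


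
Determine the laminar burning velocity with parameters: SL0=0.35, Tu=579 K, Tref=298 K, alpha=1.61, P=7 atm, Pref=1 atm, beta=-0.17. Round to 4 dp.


SL = SL0 * (Tu/Tref)^alpha * (P/Pref)^beta
T ratio = 579/298 = 1.94295302
(T ratio)^alpha = 1.94295302^1.61 = 2.913562
(P/Pref)^beta = 7^(-0.17) = 0.718345
SL = 0.35 * 2.913562 * 0.718345 = 0.7325 m/s


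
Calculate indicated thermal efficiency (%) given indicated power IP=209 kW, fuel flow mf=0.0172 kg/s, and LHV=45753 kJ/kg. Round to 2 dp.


eta_ith = (IP / (mf * LHV)) * 100
Denominator = 0.0172 * 45753 = 786.9516 kW
eta_ith = (209 / 786.9516) * 100 = 26.56%
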